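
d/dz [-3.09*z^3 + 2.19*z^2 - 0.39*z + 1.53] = -9.27*z^2 + 4.38*z - 0.39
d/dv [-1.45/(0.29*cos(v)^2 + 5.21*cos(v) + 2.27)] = -(0.841*cos(v) + 7.5545)*sin(v)/(0.29*cos(v)^2 + 5.21*cos(v) + 2.27)^2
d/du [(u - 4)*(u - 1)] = 2*u - 5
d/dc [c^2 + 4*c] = 2*c + 4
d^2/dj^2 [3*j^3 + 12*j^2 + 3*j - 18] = 18*j + 24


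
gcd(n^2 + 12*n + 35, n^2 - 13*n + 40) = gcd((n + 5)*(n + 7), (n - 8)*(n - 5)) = 1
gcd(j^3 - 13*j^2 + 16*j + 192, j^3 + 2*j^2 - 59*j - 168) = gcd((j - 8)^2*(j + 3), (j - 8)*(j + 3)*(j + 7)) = j^2 - 5*j - 24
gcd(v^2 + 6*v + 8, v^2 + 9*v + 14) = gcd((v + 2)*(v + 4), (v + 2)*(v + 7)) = v + 2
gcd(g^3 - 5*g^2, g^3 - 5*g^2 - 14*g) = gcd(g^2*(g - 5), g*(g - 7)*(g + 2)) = g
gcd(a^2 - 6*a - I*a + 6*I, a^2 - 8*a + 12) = a - 6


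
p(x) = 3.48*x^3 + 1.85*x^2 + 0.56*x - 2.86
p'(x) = 10.44*x^2 + 3.7*x + 0.56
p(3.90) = 233.89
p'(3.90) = 173.78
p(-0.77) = -3.78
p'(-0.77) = 3.90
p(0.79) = 0.45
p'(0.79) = 10.00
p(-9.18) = -2544.30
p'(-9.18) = 846.40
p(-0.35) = -2.98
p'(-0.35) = 0.54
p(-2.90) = -73.80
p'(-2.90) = 77.63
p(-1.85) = -19.60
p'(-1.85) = 29.45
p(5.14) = 521.47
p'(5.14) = 295.40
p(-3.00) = -81.85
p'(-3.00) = 83.42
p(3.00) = 109.43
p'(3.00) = 105.62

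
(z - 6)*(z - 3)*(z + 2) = z^3 - 7*z^2 + 36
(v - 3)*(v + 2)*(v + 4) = v^3 + 3*v^2 - 10*v - 24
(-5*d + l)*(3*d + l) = -15*d^2 - 2*d*l + l^2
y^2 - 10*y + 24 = (y - 6)*(y - 4)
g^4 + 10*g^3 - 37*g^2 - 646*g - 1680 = (g - 8)*(g + 5)*(g + 6)*(g + 7)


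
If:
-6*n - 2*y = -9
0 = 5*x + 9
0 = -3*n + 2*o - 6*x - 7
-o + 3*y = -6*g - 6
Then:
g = -7*y/12 - 113/120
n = 3/2 - y/3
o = 7/20 - y/2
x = -9/5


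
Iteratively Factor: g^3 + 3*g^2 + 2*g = (g)*(g^2 + 3*g + 2) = g*(g + 2)*(g + 1)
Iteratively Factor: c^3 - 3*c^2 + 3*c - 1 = (c - 1)*(c^2 - 2*c + 1) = (c - 1)^2*(c - 1)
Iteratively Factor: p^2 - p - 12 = (p - 4)*(p + 3)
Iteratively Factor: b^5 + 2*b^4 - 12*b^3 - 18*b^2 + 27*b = (b + 3)*(b^4 - b^3 - 9*b^2 + 9*b) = (b + 3)^2*(b^3 - 4*b^2 + 3*b) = (b - 3)*(b + 3)^2*(b^2 - b) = b*(b - 3)*(b + 3)^2*(b - 1)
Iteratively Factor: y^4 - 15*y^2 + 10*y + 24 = (y - 2)*(y^3 + 2*y^2 - 11*y - 12) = (y - 2)*(y + 1)*(y^2 + y - 12) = (y - 3)*(y - 2)*(y + 1)*(y + 4)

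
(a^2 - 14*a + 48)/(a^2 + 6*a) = (a^2 - 14*a + 48)/(a*(a + 6))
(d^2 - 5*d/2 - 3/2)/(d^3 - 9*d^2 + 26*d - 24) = (d + 1/2)/(d^2 - 6*d + 8)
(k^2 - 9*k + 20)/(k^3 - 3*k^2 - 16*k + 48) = (k - 5)/(k^2 + k - 12)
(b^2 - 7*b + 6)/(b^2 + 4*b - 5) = (b - 6)/(b + 5)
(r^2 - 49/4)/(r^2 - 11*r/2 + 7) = (r + 7/2)/(r - 2)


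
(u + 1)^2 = u^2 + 2*u + 1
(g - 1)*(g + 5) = g^2 + 4*g - 5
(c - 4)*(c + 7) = c^2 + 3*c - 28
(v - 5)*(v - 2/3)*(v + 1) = v^3 - 14*v^2/3 - 7*v/3 + 10/3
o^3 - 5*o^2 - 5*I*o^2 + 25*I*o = o*(o - 5)*(o - 5*I)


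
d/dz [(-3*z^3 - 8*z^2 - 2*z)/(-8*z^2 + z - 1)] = (24*z^4 - 6*z^3 - 15*z^2 + 16*z + 2)/(64*z^4 - 16*z^3 + 17*z^2 - 2*z + 1)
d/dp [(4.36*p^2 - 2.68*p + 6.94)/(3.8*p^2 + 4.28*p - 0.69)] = (28.8448*p^2 - 58.7608*p - 27.854)/(14.44*p^4 + 32.528*p^3 + 13.0744*p^2 - 5.9064*p + 0.4761)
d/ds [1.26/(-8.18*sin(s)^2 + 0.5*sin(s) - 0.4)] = (20.6136*sin(s) - 0.63)*cos(s)/(8.18*sin(s)^2 - 0.5*sin(s) + 0.4)^2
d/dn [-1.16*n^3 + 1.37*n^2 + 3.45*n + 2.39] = -3.48*n^2 + 2.74*n + 3.45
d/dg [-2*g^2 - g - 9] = -4*g - 1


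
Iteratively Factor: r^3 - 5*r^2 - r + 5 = (r - 1)*(r^2 - 4*r - 5) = (r - 1)*(r + 1)*(r - 5)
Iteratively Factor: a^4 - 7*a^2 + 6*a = (a)*(a^3 - 7*a + 6) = a*(a + 3)*(a^2 - 3*a + 2) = a*(a - 2)*(a + 3)*(a - 1)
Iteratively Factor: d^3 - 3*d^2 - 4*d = (d)*(d^2 - 3*d - 4) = d*(d - 4)*(d + 1)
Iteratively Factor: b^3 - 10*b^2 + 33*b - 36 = (b - 3)*(b^2 - 7*b + 12) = (b - 4)*(b - 3)*(b - 3)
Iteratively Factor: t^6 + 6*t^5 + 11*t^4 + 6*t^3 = (t + 1)*(t^5 + 5*t^4 + 6*t^3) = t*(t + 1)*(t^4 + 5*t^3 + 6*t^2) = t*(t + 1)*(t + 2)*(t^3 + 3*t^2) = t*(t + 1)*(t + 2)*(t + 3)*(t^2) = t^2*(t + 1)*(t + 2)*(t + 3)*(t)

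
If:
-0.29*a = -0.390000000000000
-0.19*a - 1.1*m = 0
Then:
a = 1.34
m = -0.23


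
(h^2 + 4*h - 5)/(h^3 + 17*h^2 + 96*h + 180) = (h - 1)/(h^2 + 12*h + 36)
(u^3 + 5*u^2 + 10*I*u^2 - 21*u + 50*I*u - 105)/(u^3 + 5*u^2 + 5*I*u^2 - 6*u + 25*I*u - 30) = (u + 7*I)/(u + 2*I)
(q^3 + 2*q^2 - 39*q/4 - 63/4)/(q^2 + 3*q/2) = q + 1/2 - 21/(2*q)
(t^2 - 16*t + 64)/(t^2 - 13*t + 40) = (t - 8)/(t - 5)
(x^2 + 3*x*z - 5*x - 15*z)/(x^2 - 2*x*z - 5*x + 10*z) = (x + 3*z)/(x - 2*z)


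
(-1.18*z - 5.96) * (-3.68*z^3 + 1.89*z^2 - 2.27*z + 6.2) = 4.3424*z^4 + 19.7026*z^3 - 8.5858*z^2 + 6.2132*z - 36.952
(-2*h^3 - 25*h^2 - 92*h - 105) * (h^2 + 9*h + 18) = -2*h^5 - 43*h^4 - 353*h^3 - 1383*h^2 - 2601*h - 1890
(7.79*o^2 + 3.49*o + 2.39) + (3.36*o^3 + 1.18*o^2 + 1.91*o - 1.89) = 3.36*o^3 + 8.97*o^2 + 5.4*o + 0.5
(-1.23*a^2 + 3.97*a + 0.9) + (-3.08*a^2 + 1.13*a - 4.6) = -4.31*a^2 + 5.1*a - 3.7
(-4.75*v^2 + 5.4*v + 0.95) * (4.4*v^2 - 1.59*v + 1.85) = -20.9*v^4 + 31.3125*v^3 - 13.1935*v^2 + 8.4795*v + 1.7575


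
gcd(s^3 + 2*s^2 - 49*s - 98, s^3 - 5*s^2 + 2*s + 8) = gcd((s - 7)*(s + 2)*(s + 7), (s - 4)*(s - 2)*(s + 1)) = 1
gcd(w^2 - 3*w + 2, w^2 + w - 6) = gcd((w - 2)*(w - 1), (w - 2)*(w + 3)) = w - 2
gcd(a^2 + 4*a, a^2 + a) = a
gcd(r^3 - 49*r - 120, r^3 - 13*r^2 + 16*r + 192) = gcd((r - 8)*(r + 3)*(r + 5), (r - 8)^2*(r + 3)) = r^2 - 5*r - 24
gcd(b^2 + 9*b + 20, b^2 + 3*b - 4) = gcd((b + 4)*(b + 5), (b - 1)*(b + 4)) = b + 4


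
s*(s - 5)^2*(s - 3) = s^4 - 13*s^3 + 55*s^2 - 75*s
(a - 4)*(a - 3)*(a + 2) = a^3 - 5*a^2 - 2*a + 24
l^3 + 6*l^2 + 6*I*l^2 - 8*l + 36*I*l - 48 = (l + 6)*(l + 2*I)*(l + 4*I)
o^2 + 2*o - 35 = (o - 5)*(o + 7)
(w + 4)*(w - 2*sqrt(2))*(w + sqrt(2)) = w^3 - sqrt(2)*w^2 + 4*w^2 - 4*sqrt(2)*w - 4*w - 16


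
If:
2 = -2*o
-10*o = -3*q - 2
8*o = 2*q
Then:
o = -1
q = -4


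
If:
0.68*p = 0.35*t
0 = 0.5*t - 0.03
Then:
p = 0.03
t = 0.06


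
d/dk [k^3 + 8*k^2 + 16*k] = 3*k^2 + 16*k + 16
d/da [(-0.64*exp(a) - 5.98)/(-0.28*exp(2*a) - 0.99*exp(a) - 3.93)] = (-(0.56*exp(a) + 0.99)*(0.64*exp(a) + 5.98) + 0.1792*exp(2*a) + 0.6336*exp(a) + 2.5152)*exp(a)/(0.28*exp(2*a) + 0.99*exp(a) + 3.93)^2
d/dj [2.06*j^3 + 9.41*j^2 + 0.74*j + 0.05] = 6.18*j^2 + 18.82*j + 0.74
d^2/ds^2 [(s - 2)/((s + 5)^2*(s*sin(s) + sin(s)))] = (s^5*cos(2*s)/2 + 3*s^5/2 + 2*sqrt(2)*s^4*sin(2*s + pi/4) + 3*s^4*cos(2*s) + 15*s^4 + 15*s^3*cos(2*s) - 7*sqrt(2)*s^3*cos(2*s + pi/4) + 36*s^3 - 39*s^2*sin(2*s) - 7*s^2*cos(2*s) - 57*s^2 - 139*s*sin(2*s) + 55*s*cos(2*s)/2 - 435*s/2 - 95*sin(2*s) + 86*cos(2*s) - 186)/((s + 1)^3*(s + 5)^4*sin(s)^3)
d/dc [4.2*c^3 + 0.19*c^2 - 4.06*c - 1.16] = 12.6*c^2 + 0.38*c - 4.06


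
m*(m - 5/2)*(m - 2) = m^3 - 9*m^2/2 + 5*m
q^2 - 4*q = q*(q - 4)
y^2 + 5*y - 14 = (y - 2)*(y + 7)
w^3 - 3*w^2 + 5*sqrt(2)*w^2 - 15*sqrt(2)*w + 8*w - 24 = (w - 3)*(w + sqrt(2))*(w + 4*sqrt(2))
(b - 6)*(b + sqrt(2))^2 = b^3 - 6*b^2 + 2*sqrt(2)*b^2 - 12*sqrt(2)*b + 2*b - 12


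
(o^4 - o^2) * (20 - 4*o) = -4*o^5 + 20*o^4 + 4*o^3 - 20*o^2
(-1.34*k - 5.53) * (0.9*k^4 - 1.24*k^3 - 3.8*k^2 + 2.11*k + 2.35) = -1.206*k^5 - 3.3154*k^4 + 11.9492*k^3 + 18.1866*k^2 - 14.8173*k - 12.9955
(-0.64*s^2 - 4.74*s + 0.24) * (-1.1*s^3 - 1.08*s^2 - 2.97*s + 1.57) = 0.704*s^5 + 5.9052*s^4 + 6.756*s^3 + 12.8138*s^2 - 8.1546*s + 0.3768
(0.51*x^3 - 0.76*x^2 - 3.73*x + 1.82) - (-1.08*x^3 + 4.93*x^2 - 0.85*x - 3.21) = 1.59*x^3 - 5.69*x^2 - 2.88*x + 5.03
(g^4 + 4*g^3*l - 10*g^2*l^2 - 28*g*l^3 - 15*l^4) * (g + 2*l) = g^5 + 6*g^4*l - 2*g^3*l^2 - 48*g^2*l^3 - 71*g*l^4 - 30*l^5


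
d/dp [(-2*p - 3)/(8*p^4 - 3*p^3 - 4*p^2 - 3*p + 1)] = (48*p^4 + 84*p^3 - 35*p^2 - 24*p - 11)/(64*p^8 - 48*p^7 - 55*p^6 - 24*p^5 + 50*p^4 + 18*p^3 + p^2 - 6*p + 1)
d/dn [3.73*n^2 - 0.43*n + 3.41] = 7.46*n - 0.43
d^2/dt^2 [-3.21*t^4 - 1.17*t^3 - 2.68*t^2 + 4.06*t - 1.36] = -38.52*t^2 - 7.02*t - 5.36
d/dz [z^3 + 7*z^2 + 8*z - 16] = 3*z^2 + 14*z + 8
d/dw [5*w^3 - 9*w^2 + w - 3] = 15*w^2 - 18*w + 1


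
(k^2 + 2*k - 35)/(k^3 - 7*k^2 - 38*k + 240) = (k + 7)/(k^2 - 2*k - 48)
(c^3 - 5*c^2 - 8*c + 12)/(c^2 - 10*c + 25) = (c^3 - 5*c^2 - 8*c + 12)/(c^2 - 10*c + 25)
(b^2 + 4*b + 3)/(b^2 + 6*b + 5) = (b + 3)/(b + 5)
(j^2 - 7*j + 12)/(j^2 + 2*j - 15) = (j - 4)/(j + 5)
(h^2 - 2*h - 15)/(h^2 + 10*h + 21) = (h - 5)/(h + 7)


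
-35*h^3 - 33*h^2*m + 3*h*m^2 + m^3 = (-5*h + m)*(h + m)*(7*h + m)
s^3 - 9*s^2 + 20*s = s*(s - 5)*(s - 4)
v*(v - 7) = v^2 - 7*v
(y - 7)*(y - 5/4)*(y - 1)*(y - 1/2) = y^4 - 39*y^3/4 + 173*y^2/8 - 69*y/4 + 35/8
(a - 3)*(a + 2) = a^2 - a - 6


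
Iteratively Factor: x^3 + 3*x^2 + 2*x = (x)*(x^2 + 3*x + 2) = x*(x + 1)*(x + 2)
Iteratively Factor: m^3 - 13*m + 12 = (m - 1)*(m^2 + m - 12) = (m - 1)*(m + 4)*(m - 3)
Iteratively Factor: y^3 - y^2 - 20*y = (y + 4)*(y^2 - 5*y) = y*(y + 4)*(y - 5)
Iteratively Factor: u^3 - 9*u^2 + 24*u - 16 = (u - 4)*(u^2 - 5*u + 4) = (u - 4)^2*(u - 1)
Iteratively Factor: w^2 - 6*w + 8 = (w - 2)*(w - 4)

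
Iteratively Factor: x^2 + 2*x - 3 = (x + 3)*(x - 1)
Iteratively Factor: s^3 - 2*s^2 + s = (s)*(s^2 - 2*s + 1) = s*(s - 1)*(s - 1)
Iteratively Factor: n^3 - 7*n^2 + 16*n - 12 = (n - 3)*(n^2 - 4*n + 4) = (n - 3)*(n - 2)*(n - 2)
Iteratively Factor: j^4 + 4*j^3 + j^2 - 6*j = (j)*(j^3 + 4*j^2 + j - 6) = j*(j - 1)*(j^2 + 5*j + 6) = j*(j - 1)*(j + 3)*(j + 2)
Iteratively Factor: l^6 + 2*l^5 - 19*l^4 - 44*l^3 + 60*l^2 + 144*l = (l)*(l^5 + 2*l^4 - 19*l^3 - 44*l^2 + 60*l + 144) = l*(l - 2)*(l^4 + 4*l^3 - 11*l^2 - 66*l - 72) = l*(l - 2)*(l + 3)*(l^3 + l^2 - 14*l - 24) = l*(l - 4)*(l - 2)*(l + 3)*(l^2 + 5*l + 6) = l*(l - 4)*(l - 2)*(l + 2)*(l + 3)*(l + 3)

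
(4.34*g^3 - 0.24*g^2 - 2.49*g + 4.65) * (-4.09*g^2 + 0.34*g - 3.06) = -17.7506*g^5 + 2.4572*g^4 - 3.1779*g^3 - 19.1307*g^2 + 9.2004*g - 14.229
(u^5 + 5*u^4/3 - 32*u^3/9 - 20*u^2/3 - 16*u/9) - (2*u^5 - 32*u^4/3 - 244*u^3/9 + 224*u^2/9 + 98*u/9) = -u^5 + 37*u^4/3 + 212*u^3/9 - 284*u^2/9 - 38*u/3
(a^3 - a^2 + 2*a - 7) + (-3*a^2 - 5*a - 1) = a^3 - 4*a^2 - 3*a - 8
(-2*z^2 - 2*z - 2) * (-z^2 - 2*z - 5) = 2*z^4 + 6*z^3 + 16*z^2 + 14*z + 10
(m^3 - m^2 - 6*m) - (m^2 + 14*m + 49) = m^3 - 2*m^2 - 20*m - 49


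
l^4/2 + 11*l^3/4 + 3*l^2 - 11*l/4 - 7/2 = (l/2 + 1)*(l - 1)*(l + 1)*(l + 7/2)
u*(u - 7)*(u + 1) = u^3 - 6*u^2 - 7*u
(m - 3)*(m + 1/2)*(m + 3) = m^3 + m^2/2 - 9*m - 9/2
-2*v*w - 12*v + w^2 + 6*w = (-2*v + w)*(w + 6)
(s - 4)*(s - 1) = s^2 - 5*s + 4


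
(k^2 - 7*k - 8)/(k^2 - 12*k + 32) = (k + 1)/(k - 4)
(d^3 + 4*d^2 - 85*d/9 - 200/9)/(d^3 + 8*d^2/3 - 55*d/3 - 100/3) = (d - 8/3)/(d - 4)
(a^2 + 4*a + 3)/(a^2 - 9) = (a + 1)/(a - 3)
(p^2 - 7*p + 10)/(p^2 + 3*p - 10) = (p - 5)/(p + 5)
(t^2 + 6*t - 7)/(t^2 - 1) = (t + 7)/(t + 1)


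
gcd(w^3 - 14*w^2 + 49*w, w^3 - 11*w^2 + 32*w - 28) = w - 7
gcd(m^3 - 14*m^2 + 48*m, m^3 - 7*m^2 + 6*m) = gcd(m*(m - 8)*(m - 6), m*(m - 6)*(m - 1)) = m^2 - 6*m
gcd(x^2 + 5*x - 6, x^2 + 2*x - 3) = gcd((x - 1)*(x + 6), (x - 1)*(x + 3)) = x - 1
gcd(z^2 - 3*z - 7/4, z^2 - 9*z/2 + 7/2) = z - 7/2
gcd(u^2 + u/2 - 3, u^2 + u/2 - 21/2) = 1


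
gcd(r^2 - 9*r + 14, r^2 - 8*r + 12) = r - 2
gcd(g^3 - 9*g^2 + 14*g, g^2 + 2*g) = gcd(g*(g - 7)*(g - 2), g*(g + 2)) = g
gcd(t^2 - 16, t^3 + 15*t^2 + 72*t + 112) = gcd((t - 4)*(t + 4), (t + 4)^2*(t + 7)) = t + 4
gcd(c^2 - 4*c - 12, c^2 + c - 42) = c - 6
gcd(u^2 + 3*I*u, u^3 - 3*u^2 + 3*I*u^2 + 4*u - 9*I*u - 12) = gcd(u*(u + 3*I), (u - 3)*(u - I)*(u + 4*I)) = 1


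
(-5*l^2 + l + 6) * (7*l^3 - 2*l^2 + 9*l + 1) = -35*l^5 + 17*l^4 - 5*l^3 - 8*l^2 + 55*l + 6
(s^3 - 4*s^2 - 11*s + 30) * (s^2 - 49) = s^5 - 4*s^4 - 60*s^3 + 226*s^2 + 539*s - 1470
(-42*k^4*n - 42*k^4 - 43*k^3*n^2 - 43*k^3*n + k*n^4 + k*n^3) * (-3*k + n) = 126*k^5*n + 126*k^5 + 87*k^4*n^2 + 87*k^4*n - 43*k^3*n^3 - 43*k^3*n^2 - 3*k^2*n^4 - 3*k^2*n^3 + k*n^5 + k*n^4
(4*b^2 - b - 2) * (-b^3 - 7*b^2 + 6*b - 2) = -4*b^5 - 27*b^4 + 33*b^3 - 10*b + 4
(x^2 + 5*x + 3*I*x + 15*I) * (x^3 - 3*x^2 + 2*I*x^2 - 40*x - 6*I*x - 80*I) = x^5 + 2*x^4 + 5*I*x^4 - 61*x^3 + 10*I*x^3 - 212*x^2 - 275*I*x^2 + 330*x - 1000*I*x + 1200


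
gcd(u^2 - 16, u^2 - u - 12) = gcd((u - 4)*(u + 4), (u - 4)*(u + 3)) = u - 4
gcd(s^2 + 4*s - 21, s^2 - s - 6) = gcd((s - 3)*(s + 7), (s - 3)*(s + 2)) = s - 3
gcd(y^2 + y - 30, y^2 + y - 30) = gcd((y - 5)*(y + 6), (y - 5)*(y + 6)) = y^2 + y - 30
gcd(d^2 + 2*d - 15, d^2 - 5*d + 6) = d - 3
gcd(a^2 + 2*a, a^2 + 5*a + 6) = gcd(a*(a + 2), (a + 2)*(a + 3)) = a + 2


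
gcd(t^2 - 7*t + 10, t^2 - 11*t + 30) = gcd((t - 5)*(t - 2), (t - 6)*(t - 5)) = t - 5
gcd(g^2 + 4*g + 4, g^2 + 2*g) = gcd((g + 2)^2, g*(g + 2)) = g + 2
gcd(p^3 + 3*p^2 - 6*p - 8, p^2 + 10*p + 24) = p + 4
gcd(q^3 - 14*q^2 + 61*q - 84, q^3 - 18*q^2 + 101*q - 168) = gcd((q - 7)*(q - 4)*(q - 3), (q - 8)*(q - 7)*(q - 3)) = q^2 - 10*q + 21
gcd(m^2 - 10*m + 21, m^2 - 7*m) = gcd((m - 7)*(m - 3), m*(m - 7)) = m - 7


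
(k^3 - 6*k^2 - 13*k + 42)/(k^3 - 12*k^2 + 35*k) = (k^2 + k - 6)/(k*(k - 5))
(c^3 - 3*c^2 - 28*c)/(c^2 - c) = (c^2 - 3*c - 28)/(c - 1)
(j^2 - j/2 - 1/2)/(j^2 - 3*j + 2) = (j + 1/2)/(j - 2)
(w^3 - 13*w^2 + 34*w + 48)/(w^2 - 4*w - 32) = (w^2 - 5*w - 6)/(w + 4)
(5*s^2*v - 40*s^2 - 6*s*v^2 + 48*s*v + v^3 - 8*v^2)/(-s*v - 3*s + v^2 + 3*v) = (-5*s*v + 40*s + v^2 - 8*v)/(v + 3)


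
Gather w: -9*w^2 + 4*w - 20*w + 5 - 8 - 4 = -9*w^2 - 16*w - 7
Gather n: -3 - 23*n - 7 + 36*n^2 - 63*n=36*n^2 - 86*n - 10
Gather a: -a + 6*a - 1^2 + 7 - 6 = 5*a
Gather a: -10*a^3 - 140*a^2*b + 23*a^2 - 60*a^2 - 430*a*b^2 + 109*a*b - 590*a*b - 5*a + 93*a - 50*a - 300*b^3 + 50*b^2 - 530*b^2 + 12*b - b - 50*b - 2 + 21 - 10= -10*a^3 + a^2*(-140*b - 37) + a*(-430*b^2 - 481*b + 38) - 300*b^3 - 480*b^2 - 39*b + 9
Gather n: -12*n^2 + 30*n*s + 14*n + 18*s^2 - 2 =-12*n^2 + n*(30*s + 14) + 18*s^2 - 2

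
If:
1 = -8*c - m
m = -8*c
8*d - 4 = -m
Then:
No Solution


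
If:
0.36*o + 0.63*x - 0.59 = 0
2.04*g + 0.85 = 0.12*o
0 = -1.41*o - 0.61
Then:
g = -0.44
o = -0.43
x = 1.18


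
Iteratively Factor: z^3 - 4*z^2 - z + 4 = (z - 1)*(z^2 - 3*z - 4) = (z - 1)*(z + 1)*(z - 4)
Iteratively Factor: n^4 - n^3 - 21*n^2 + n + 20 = (n - 5)*(n^3 + 4*n^2 - n - 4) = (n - 5)*(n + 1)*(n^2 + 3*n - 4) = (n - 5)*(n + 1)*(n + 4)*(n - 1)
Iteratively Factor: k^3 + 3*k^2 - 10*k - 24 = (k + 4)*(k^2 - k - 6) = (k + 2)*(k + 4)*(k - 3)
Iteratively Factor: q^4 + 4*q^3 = (q + 4)*(q^3) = q*(q + 4)*(q^2) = q^2*(q + 4)*(q)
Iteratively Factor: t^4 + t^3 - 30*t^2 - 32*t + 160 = (t + 4)*(t^3 - 3*t^2 - 18*t + 40) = (t - 5)*(t + 4)*(t^2 + 2*t - 8) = (t - 5)*(t - 2)*(t + 4)*(t + 4)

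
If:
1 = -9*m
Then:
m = -1/9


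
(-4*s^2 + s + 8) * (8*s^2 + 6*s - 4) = -32*s^4 - 16*s^3 + 86*s^2 + 44*s - 32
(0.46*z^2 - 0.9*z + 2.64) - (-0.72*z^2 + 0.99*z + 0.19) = 1.18*z^2 - 1.89*z + 2.45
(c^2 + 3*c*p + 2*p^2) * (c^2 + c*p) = c^4 + 4*c^3*p + 5*c^2*p^2 + 2*c*p^3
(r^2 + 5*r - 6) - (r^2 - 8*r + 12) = 13*r - 18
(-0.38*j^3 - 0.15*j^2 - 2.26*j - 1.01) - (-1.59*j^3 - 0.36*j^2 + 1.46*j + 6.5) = 1.21*j^3 + 0.21*j^2 - 3.72*j - 7.51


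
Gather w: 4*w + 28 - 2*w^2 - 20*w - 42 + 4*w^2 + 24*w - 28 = 2*w^2 + 8*w - 42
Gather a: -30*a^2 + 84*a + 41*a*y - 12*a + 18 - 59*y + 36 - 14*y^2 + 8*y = -30*a^2 + a*(41*y + 72) - 14*y^2 - 51*y + 54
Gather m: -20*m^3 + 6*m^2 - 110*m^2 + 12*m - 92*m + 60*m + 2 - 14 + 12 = -20*m^3 - 104*m^2 - 20*m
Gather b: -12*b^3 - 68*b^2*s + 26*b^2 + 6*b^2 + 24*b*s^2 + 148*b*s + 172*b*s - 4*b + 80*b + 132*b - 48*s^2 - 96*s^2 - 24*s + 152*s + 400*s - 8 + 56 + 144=-12*b^3 + b^2*(32 - 68*s) + b*(24*s^2 + 320*s + 208) - 144*s^2 + 528*s + 192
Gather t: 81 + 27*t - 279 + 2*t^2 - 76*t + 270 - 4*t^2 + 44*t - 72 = -2*t^2 - 5*t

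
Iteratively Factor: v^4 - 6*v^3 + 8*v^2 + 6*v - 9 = (v - 3)*(v^3 - 3*v^2 - v + 3) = (v - 3)*(v + 1)*(v^2 - 4*v + 3) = (v - 3)^2*(v + 1)*(v - 1)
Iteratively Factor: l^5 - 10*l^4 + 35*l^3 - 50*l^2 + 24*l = (l - 3)*(l^4 - 7*l^3 + 14*l^2 - 8*l) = (l - 3)*(l - 2)*(l^3 - 5*l^2 + 4*l) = l*(l - 3)*(l - 2)*(l^2 - 5*l + 4) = l*(l - 3)*(l - 2)*(l - 1)*(l - 4)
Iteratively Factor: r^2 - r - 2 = (r - 2)*(r + 1)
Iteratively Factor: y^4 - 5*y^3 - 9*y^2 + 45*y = (y)*(y^3 - 5*y^2 - 9*y + 45) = y*(y - 3)*(y^2 - 2*y - 15) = y*(y - 3)*(y + 3)*(y - 5)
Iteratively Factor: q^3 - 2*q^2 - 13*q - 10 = (q + 1)*(q^2 - 3*q - 10) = (q - 5)*(q + 1)*(q + 2)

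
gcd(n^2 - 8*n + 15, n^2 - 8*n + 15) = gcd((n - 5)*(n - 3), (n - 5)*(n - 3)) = n^2 - 8*n + 15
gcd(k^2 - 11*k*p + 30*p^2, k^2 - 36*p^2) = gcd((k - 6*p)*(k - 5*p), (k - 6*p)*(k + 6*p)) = -k + 6*p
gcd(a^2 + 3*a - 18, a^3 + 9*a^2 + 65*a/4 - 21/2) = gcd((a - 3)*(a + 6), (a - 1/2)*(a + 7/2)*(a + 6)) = a + 6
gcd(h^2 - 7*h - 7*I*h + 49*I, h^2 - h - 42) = h - 7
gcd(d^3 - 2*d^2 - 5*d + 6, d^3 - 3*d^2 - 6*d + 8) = d^2 + d - 2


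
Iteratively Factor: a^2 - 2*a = (a - 2)*(a)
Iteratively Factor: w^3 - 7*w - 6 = (w + 2)*(w^2 - 2*w - 3) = (w + 1)*(w + 2)*(w - 3)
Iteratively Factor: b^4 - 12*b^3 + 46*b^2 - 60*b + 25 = (b - 5)*(b^3 - 7*b^2 + 11*b - 5) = (b - 5)*(b - 1)*(b^2 - 6*b + 5) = (b - 5)*(b - 1)^2*(b - 5)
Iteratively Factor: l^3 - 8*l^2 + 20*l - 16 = (l - 4)*(l^2 - 4*l + 4) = (l - 4)*(l - 2)*(l - 2)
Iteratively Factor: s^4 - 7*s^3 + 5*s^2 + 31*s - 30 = (s - 3)*(s^3 - 4*s^2 - 7*s + 10) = (s - 3)*(s + 2)*(s^2 - 6*s + 5) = (s - 3)*(s - 1)*(s + 2)*(s - 5)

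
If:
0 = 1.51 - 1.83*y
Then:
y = 0.83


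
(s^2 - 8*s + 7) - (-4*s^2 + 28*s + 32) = 5*s^2 - 36*s - 25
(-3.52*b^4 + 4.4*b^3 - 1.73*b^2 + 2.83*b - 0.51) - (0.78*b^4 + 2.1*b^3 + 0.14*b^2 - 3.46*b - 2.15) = -4.3*b^4 + 2.3*b^3 - 1.87*b^2 + 6.29*b + 1.64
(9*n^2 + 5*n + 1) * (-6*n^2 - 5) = -54*n^4 - 30*n^3 - 51*n^2 - 25*n - 5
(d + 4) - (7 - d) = 2*d - 3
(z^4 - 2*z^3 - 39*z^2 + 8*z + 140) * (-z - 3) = -z^5 - z^4 + 45*z^3 + 109*z^2 - 164*z - 420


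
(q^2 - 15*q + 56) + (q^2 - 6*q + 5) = 2*q^2 - 21*q + 61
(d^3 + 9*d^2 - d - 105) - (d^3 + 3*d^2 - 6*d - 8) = 6*d^2 + 5*d - 97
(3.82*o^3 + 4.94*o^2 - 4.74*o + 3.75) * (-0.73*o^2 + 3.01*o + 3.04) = -2.7886*o^5 + 7.892*o^4 + 29.9424*o^3 - 1.9873*o^2 - 3.1221*o + 11.4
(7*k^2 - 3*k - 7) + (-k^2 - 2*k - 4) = 6*k^2 - 5*k - 11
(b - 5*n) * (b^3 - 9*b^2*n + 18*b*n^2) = b^4 - 14*b^3*n + 63*b^2*n^2 - 90*b*n^3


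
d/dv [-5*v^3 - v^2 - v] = -15*v^2 - 2*v - 1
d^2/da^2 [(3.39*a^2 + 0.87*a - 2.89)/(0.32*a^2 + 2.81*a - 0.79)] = (4.44089209850063e-16*a^4 - 5.9184*a^3 + 3.36633599999998*a^2 - 14.272512*a - 39.006618)/(0.032768*a^6 + 0.863232*a^5 + 7.337568*a^4 + 17.925833*a^3 - 18.114621*a^2 + 5.261163*a - 0.493039)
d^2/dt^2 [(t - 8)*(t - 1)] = 2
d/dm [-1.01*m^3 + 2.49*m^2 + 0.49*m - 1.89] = -3.03*m^2 + 4.98*m + 0.49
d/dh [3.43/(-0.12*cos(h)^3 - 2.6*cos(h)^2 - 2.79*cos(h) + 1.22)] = (1.2348*sin(h)^2 - 17.836*cos(h) - 10.8045)*sin(h)/(0.12*cos(h)^3 + 2.6*cos(h)^2 + 2.79*cos(h) - 1.22)^2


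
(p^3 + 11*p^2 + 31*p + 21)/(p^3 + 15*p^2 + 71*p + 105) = (p + 1)/(p + 5)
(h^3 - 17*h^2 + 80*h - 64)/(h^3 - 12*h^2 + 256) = (h - 1)/(h + 4)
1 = 1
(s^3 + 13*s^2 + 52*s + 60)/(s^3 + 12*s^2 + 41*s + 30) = (s + 2)/(s + 1)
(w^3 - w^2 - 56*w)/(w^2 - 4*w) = (w^2 - w - 56)/(w - 4)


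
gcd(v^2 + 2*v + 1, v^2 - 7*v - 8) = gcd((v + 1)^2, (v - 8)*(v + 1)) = v + 1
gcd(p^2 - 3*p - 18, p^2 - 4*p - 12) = p - 6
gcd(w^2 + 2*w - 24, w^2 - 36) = w + 6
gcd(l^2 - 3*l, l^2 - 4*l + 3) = l - 3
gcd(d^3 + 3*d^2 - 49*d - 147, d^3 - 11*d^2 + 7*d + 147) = d^2 - 4*d - 21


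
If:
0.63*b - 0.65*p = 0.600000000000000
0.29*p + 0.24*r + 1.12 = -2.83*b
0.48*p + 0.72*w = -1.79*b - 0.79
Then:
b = -0.319257793846784*w - 0.153830411351388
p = -0.309434477113036*w - 1.07217409100211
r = 4.13848147895491*w - 1.55720603952066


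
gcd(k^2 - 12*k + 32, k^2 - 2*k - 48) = k - 8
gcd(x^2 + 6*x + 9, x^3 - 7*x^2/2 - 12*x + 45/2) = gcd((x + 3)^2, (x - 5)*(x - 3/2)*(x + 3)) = x + 3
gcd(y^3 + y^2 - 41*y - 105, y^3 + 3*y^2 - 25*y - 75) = y^2 + 8*y + 15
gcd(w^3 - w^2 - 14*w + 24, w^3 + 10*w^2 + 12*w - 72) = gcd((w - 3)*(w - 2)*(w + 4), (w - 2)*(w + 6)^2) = w - 2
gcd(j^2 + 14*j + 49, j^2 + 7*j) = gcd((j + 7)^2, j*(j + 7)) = j + 7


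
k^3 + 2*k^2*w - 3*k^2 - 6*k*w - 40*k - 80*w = (k - 8)*(k + 5)*(k + 2*w)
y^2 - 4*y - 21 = (y - 7)*(y + 3)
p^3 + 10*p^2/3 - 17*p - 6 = (p - 3)*(p + 1/3)*(p + 6)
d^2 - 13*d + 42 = (d - 7)*(d - 6)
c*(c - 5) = c^2 - 5*c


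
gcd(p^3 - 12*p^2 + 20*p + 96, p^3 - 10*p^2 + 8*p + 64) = p^2 - 6*p - 16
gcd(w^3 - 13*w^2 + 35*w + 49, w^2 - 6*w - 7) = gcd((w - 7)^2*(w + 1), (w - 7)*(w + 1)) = w^2 - 6*w - 7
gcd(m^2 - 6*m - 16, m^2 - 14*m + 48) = m - 8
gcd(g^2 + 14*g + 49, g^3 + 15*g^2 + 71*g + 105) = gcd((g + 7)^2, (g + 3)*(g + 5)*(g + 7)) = g + 7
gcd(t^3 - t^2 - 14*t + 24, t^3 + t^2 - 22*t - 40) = t + 4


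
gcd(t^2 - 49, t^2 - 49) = t^2 - 49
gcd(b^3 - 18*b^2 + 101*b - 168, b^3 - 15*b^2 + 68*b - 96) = b^2 - 11*b + 24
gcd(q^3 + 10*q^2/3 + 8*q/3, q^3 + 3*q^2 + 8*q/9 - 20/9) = q + 2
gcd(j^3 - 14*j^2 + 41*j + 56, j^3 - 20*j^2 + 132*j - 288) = j - 8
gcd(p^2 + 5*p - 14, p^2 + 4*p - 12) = p - 2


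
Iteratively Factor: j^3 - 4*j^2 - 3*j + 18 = (j - 3)*(j^2 - j - 6) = (j - 3)*(j + 2)*(j - 3)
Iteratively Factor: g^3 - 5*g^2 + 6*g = (g - 3)*(g^2 - 2*g) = (g - 3)*(g - 2)*(g)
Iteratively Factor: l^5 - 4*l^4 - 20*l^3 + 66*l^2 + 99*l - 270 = (l + 3)*(l^4 - 7*l^3 + l^2 + 63*l - 90) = (l - 3)*(l + 3)*(l^3 - 4*l^2 - 11*l + 30) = (l - 5)*(l - 3)*(l + 3)*(l^2 + l - 6) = (l - 5)*(l - 3)*(l - 2)*(l + 3)*(l + 3)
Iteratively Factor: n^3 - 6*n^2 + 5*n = (n)*(n^2 - 6*n + 5) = n*(n - 5)*(n - 1)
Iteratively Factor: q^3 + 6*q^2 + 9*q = (q)*(q^2 + 6*q + 9) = q*(q + 3)*(q + 3)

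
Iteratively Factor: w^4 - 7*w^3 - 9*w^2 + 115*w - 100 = (w - 5)*(w^3 - 2*w^2 - 19*w + 20) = (w - 5)*(w - 1)*(w^2 - w - 20) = (w - 5)*(w - 1)*(w + 4)*(w - 5)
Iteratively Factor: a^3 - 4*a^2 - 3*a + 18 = (a - 3)*(a^2 - a - 6) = (a - 3)*(a + 2)*(a - 3)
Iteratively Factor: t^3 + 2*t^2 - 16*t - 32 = (t - 4)*(t^2 + 6*t + 8) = (t - 4)*(t + 2)*(t + 4)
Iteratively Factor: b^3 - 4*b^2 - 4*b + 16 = (b - 2)*(b^2 - 2*b - 8) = (b - 4)*(b - 2)*(b + 2)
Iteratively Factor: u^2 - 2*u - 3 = (u - 3)*(u + 1)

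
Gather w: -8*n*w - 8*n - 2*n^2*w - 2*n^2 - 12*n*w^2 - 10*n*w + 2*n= -2*n^2 - 12*n*w^2 - 6*n + w*(-2*n^2 - 18*n)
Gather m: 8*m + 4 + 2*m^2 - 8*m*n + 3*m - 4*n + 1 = 2*m^2 + m*(11 - 8*n) - 4*n + 5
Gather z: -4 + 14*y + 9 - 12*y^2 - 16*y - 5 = -12*y^2 - 2*y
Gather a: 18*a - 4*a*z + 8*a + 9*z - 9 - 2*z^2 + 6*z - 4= a*(26 - 4*z) - 2*z^2 + 15*z - 13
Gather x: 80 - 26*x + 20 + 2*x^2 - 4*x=2*x^2 - 30*x + 100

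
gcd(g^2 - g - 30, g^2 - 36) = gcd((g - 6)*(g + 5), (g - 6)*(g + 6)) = g - 6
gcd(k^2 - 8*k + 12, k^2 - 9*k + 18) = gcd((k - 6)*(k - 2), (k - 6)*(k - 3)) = k - 6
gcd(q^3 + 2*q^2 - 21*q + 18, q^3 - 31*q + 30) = q^2 + 5*q - 6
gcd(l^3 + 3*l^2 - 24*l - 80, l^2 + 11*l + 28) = l + 4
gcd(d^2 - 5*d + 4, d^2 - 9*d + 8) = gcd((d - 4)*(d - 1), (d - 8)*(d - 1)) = d - 1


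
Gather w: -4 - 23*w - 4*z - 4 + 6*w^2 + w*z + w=6*w^2 + w*(z - 22) - 4*z - 8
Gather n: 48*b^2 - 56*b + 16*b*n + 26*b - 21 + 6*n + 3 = 48*b^2 - 30*b + n*(16*b + 6) - 18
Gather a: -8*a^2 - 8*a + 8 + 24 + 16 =-8*a^2 - 8*a + 48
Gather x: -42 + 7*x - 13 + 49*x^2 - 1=49*x^2 + 7*x - 56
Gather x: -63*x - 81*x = -144*x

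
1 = 1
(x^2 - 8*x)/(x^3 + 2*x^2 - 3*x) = (x - 8)/(x^2 + 2*x - 3)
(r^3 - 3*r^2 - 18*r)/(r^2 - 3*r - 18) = r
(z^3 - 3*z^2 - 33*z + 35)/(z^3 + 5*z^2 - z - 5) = (z - 7)/(z + 1)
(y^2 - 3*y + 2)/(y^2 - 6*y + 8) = (y - 1)/(y - 4)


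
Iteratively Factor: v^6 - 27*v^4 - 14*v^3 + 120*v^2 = (v)*(v^5 - 27*v^3 - 14*v^2 + 120*v) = v*(v + 4)*(v^4 - 4*v^3 - 11*v^2 + 30*v) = v*(v + 3)*(v + 4)*(v^3 - 7*v^2 + 10*v) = v*(v - 5)*(v + 3)*(v + 4)*(v^2 - 2*v) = v*(v - 5)*(v - 2)*(v + 3)*(v + 4)*(v)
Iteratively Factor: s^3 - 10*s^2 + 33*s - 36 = (s - 3)*(s^2 - 7*s + 12) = (s - 3)^2*(s - 4)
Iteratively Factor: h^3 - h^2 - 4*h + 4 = (h + 2)*(h^2 - 3*h + 2) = (h - 1)*(h + 2)*(h - 2)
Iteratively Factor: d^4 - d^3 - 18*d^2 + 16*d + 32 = (d + 4)*(d^3 - 5*d^2 + 2*d + 8) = (d - 2)*(d + 4)*(d^2 - 3*d - 4) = (d - 4)*(d - 2)*(d + 4)*(d + 1)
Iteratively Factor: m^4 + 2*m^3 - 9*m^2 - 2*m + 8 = (m + 4)*(m^3 - 2*m^2 - m + 2) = (m - 2)*(m + 4)*(m^2 - 1) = (m - 2)*(m + 1)*(m + 4)*(m - 1)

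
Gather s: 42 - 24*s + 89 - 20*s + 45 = 176 - 44*s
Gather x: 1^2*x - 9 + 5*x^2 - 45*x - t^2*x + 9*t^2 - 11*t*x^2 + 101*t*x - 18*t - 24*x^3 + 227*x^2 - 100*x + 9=9*t^2 - 18*t - 24*x^3 + x^2*(232 - 11*t) + x*(-t^2 + 101*t - 144)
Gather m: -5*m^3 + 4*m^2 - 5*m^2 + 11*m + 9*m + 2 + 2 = -5*m^3 - m^2 + 20*m + 4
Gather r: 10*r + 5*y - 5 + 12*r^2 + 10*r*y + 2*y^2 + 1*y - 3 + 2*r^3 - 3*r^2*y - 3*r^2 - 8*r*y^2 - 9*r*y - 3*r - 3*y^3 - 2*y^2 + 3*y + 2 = 2*r^3 + r^2*(9 - 3*y) + r*(-8*y^2 + y + 7) - 3*y^3 + 9*y - 6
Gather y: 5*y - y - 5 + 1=4*y - 4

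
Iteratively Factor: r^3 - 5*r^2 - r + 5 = (r + 1)*(r^2 - 6*r + 5) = (r - 5)*(r + 1)*(r - 1)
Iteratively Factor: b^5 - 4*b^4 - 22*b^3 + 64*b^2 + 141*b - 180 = (b + 3)*(b^4 - 7*b^3 - b^2 + 67*b - 60) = (b - 5)*(b + 3)*(b^3 - 2*b^2 - 11*b + 12) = (b - 5)*(b - 4)*(b + 3)*(b^2 + 2*b - 3) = (b - 5)*(b - 4)*(b + 3)^2*(b - 1)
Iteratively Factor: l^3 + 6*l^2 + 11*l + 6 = (l + 3)*(l^2 + 3*l + 2) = (l + 1)*(l + 3)*(l + 2)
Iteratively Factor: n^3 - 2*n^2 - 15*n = (n + 3)*(n^2 - 5*n) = (n - 5)*(n + 3)*(n)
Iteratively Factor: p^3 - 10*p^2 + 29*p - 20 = (p - 5)*(p^2 - 5*p + 4) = (p - 5)*(p - 4)*(p - 1)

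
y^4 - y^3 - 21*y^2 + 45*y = y*(y - 3)^2*(y + 5)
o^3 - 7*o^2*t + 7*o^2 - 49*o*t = o*(o + 7)*(o - 7*t)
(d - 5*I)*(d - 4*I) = d^2 - 9*I*d - 20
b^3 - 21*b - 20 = (b - 5)*(b + 1)*(b + 4)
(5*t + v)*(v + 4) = 5*t*v + 20*t + v^2 + 4*v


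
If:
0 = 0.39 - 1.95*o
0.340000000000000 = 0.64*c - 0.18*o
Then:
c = 0.59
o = 0.20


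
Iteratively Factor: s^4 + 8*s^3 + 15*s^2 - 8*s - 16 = (s - 1)*(s^3 + 9*s^2 + 24*s + 16) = (s - 1)*(s + 1)*(s^2 + 8*s + 16) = (s - 1)*(s + 1)*(s + 4)*(s + 4)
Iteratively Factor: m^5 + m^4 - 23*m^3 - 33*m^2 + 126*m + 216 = (m + 3)*(m^4 - 2*m^3 - 17*m^2 + 18*m + 72) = (m - 3)*(m + 3)*(m^3 + m^2 - 14*m - 24) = (m - 4)*(m - 3)*(m + 3)*(m^2 + 5*m + 6) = (m - 4)*(m - 3)*(m + 3)^2*(m + 2)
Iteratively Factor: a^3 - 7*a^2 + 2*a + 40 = (a - 4)*(a^2 - 3*a - 10) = (a - 4)*(a + 2)*(a - 5)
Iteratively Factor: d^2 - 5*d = (d - 5)*(d)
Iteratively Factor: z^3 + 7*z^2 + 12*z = (z + 4)*(z^2 + 3*z) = z*(z + 4)*(z + 3)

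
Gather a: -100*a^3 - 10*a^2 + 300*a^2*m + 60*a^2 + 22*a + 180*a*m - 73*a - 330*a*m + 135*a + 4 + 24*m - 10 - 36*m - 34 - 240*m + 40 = -100*a^3 + a^2*(300*m + 50) + a*(84 - 150*m) - 252*m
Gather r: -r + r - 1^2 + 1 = 0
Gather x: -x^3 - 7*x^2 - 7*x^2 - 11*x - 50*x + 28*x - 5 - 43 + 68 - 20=-x^3 - 14*x^2 - 33*x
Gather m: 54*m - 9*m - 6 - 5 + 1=45*m - 10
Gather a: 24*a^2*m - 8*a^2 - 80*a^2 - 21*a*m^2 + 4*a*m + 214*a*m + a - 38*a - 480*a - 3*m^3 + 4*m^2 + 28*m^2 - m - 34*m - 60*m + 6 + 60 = a^2*(24*m - 88) + a*(-21*m^2 + 218*m - 517) - 3*m^3 + 32*m^2 - 95*m + 66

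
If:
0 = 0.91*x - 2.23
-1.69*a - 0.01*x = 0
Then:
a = -0.01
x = 2.45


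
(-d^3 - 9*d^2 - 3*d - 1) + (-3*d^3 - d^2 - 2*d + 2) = -4*d^3 - 10*d^2 - 5*d + 1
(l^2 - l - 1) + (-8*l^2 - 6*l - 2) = -7*l^2 - 7*l - 3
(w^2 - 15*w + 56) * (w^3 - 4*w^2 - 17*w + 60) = w^5 - 19*w^4 + 99*w^3 + 91*w^2 - 1852*w + 3360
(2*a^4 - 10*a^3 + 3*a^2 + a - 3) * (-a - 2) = -2*a^5 + 6*a^4 + 17*a^3 - 7*a^2 + a + 6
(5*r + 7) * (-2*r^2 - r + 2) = -10*r^3 - 19*r^2 + 3*r + 14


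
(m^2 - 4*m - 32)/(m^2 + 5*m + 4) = (m - 8)/(m + 1)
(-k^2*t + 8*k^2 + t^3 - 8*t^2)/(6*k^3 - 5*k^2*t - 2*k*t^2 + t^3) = (k*t - 8*k + t^2 - 8*t)/(-6*k^2 - k*t + t^2)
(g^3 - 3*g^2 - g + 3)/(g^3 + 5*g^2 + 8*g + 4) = (g^2 - 4*g + 3)/(g^2 + 4*g + 4)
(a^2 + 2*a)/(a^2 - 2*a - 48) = a*(a + 2)/(a^2 - 2*a - 48)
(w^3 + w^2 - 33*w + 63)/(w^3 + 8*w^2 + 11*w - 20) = (w^3 + w^2 - 33*w + 63)/(w^3 + 8*w^2 + 11*w - 20)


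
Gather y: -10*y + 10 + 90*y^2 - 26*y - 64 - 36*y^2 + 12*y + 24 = 54*y^2 - 24*y - 30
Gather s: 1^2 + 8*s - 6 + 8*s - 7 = 16*s - 12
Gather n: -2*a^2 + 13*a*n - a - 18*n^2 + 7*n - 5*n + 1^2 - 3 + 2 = -2*a^2 - a - 18*n^2 + n*(13*a + 2)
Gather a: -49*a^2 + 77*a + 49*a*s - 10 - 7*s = -49*a^2 + a*(49*s + 77) - 7*s - 10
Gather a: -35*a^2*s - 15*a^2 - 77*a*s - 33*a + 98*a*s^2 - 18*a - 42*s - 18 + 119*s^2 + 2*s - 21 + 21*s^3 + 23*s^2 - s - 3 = a^2*(-35*s - 15) + a*(98*s^2 - 77*s - 51) + 21*s^3 + 142*s^2 - 41*s - 42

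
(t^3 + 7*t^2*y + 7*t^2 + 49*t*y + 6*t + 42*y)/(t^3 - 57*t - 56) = (t^2 + 7*t*y + 6*t + 42*y)/(t^2 - t - 56)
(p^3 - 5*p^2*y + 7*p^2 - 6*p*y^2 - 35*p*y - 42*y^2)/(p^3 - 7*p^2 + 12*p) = (p^3 - 5*p^2*y + 7*p^2 - 6*p*y^2 - 35*p*y - 42*y^2)/(p*(p^2 - 7*p + 12))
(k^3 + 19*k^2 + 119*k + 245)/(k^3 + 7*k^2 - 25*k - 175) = (k + 7)/(k - 5)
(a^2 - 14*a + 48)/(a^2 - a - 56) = (a - 6)/(a + 7)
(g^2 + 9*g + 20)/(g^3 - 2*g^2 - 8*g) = (g^2 + 9*g + 20)/(g*(g^2 - 2*g - 8))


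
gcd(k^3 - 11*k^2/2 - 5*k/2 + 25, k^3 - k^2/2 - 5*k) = k^2 - k/2 - 5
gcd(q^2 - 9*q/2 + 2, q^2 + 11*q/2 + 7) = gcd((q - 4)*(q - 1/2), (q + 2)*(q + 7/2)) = 1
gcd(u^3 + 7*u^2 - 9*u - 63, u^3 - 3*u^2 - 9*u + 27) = u^2 - 9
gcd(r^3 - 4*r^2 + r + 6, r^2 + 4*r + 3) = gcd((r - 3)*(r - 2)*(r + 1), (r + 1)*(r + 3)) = r + 1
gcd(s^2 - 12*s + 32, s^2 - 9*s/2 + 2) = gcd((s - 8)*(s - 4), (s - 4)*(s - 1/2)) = s - 4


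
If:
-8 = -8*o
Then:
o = 1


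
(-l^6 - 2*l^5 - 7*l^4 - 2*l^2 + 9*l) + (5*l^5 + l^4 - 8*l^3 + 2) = -l^6 + 3*l^5 - 6*l^4 - 8*l^3 - 2*l^2 + 9*l + 2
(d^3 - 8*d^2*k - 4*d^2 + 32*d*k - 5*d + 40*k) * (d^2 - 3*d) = d^5 - 8*d^4*k - 7*d^4 + 56*d^3*k + 7*d^3 - 56*d^2*k + 15*d^2 - 120*d*k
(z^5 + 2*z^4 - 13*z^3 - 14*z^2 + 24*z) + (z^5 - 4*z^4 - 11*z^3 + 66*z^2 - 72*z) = 2*z^5 - 2*z^4 - 24*z^3 + 52*z^2 - 48*z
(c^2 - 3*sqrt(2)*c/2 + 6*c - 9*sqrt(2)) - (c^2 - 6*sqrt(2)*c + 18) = 6*c + 9*sqrt(2)*c/2 - 18 - 9*sqrt(2)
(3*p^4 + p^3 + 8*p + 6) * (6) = 18*p^4 + 6*p^3 + 48*p + 36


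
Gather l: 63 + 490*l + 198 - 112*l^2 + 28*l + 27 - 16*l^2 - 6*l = -128*l^2 + 512*l + 288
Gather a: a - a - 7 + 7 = 0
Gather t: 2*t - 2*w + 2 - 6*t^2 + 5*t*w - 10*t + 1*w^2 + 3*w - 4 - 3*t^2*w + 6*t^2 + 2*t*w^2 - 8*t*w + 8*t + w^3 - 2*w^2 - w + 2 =-3*t^2*w + t*(2*w^2 - 3*w) + w^3 - w^2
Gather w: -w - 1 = -w - 1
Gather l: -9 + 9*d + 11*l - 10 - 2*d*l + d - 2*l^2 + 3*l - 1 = 10*d - 2*l^2 + l*(14 - 2*d) - 20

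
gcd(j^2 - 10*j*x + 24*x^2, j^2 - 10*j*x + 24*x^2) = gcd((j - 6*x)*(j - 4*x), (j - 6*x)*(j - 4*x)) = j^2 - 10*j*x + 24*x^2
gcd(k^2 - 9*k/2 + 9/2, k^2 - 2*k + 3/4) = k - 3/2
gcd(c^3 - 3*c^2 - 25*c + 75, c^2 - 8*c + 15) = c^2 - 8*c + 15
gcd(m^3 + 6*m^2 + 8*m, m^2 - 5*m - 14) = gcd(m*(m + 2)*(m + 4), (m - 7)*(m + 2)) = m + 2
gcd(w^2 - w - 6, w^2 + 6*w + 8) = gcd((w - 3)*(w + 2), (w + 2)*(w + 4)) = w + 2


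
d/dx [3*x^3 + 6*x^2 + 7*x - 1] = 9*x^2 + 12*x + 7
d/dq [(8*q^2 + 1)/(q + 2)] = (-8*q^2 + 16*q*(q + 2) - 1)/(q + 2)^2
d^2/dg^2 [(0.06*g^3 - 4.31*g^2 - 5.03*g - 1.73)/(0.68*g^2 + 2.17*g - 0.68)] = (2.77555756156289e-17*g^5 + 8.688484*g^3 - 17.288592*g^2 - 29.105496*g - 36.723122)/(0.314432*g^6 + 3.010224*g^5 + 8.66286*g^4 + 4.197865*g^3 - 8.66286*g^2 + 3.010224*g - 0.314432)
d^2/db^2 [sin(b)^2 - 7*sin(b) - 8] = 7*sin(b) + 2*cos(2*b)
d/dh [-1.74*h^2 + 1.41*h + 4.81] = 1.41 - 3.48*h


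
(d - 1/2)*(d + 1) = d^2 + d/2 - 1/2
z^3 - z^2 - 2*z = z*(z - 2)*(z + 1)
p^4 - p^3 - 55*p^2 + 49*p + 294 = (p - 7)*(p - 3)*(p + 2)*(p + 7)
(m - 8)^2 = m^2 - 16*m + 64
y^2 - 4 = (y - 2)*(y + 2)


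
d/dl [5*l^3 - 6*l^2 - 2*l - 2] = 15*l^2 - 12*l - 2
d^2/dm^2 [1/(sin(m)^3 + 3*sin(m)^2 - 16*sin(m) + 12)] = (-9*sin(m)^5 - 42*sin(m)^4 - 34*sin(m)^3 + 266*sin(m)^2 + 112*sin(m) - 440)/((sin(m) - 2)^3*(sin(m) - 1)^2*(sin(m) + 6)^3)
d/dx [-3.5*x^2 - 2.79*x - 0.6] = -7.0*x - 2.79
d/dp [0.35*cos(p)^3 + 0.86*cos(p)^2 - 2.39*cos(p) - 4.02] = (-1.05*cos(p)^2 - 1.72*cos(p) + 2.39)*sin(p)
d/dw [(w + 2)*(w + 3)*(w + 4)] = 3*w^2 + 18*w + 26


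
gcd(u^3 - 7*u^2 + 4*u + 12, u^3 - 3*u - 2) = u^2 - u - 2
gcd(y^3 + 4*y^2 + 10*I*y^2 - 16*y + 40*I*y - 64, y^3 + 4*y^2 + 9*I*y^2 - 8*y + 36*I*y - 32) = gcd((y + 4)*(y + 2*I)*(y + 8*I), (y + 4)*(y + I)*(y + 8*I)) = y^2 + y*(4 + 8*I) + 32*I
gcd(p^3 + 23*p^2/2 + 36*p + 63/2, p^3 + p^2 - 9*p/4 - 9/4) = p + 3/2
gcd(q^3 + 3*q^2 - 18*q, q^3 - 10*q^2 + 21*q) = q^2 - 3*q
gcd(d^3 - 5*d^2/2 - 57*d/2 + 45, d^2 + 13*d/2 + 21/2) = 1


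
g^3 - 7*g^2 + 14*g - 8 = (g - 4)*(g - 2)*(g - 1)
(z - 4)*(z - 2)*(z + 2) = z^3 - 4*z^2 - 4*z + 16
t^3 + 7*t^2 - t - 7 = (t - 1)*(t + 1)*(t + 7)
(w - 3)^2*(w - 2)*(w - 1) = w^4 - 9*w^3 + 29*w^2 - 39*w + 18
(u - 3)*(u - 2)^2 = u^3 - 7*u^2 + 16*u - 12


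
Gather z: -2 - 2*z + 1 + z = -z - 1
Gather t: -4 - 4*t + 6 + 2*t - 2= -2*t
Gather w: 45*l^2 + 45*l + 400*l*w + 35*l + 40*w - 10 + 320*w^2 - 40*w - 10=45*l^2 + 400*l*w + 80*l + 320*w^2 - 20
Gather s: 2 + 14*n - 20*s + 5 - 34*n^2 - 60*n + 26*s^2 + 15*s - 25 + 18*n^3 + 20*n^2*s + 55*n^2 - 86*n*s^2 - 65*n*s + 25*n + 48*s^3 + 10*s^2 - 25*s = 18*n^3 + 21*n^2 - 21*n + 48*s^3 + s^2*(36 - 86*n) + s*(20*n^2 - 65*n - 30) - 18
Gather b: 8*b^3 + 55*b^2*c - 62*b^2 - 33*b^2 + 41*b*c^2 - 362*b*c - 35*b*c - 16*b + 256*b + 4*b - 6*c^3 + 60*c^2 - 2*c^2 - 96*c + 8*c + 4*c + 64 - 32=8*b^3 + b^2*(55*c - 95) + b*(41*c^2 - 397*c + 244) - 6*c^3 + 58*c^2 - 84*c + 32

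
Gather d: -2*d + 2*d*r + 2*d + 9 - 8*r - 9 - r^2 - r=2*d*r - r^2 - 9*r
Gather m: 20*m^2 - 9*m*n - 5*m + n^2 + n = 20*m^2 + m*(-9*n - 5) + n^2 + n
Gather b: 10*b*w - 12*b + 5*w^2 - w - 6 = b*(10*w - 12) + 5*w^2 - w - 6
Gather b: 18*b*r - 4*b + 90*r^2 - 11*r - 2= b*(18*r - 4) + 90*r^2 - 11*r - 2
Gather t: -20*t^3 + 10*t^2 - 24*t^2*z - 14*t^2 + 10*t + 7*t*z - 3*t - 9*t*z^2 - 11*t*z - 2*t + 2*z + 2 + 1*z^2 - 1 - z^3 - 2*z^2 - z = -20*t^3 + t^2*(-24*z - 4) + t*(-9*z^2 - 4*z + 5) - z^3 - z^2 + z + 1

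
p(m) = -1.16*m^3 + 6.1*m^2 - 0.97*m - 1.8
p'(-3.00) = -68.89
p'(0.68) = 5.72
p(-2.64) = 64.62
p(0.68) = -0.00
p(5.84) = -30.47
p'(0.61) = 5.18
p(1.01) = 2.25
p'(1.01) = 7.80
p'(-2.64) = -57.43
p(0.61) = -0.39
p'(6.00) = -53.05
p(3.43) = 19.83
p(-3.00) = 87.33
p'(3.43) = -0.07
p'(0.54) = 4.60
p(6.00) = -38.58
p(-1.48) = 16.76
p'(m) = -3.48*m^2 + 12.2*m - 0.97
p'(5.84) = -48.41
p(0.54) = -0.73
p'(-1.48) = -26.65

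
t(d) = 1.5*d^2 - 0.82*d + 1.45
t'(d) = 3.0*d - 0.82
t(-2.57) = 13.46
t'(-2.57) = -8.53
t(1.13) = 2.44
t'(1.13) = 2.57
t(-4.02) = 28.99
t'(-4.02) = -12.88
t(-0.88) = 3.33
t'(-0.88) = -3.46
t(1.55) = 3.78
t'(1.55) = 3.83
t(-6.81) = 76.60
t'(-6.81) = -21.25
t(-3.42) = 21.80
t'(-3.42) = -11.08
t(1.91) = 5.36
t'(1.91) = 4.91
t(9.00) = 115.57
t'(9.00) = 26.18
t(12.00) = 207.61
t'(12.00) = 35.18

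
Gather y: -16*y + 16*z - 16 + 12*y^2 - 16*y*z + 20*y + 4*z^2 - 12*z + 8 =12*y^2 + y*(4 - 16*z) + 4*z^2 + 4*z - 8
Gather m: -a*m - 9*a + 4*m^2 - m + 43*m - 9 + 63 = -9*a + 4*m^2 + m*(42 - a) + 54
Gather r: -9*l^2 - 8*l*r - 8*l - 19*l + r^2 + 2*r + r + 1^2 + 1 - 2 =-9*l^2 - 27*l + r^2 + r*(3 - 8*l)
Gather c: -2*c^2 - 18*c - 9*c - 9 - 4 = -2*c^2 - 27*c - 13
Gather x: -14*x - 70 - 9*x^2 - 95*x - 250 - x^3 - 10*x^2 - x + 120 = -x^3 - 19*x^2 - 110*x - 200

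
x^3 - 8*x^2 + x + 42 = (x - 7)*(x - 3)*(x + 2)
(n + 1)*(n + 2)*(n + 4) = n^3 + 7*n^2 + 14*n + 8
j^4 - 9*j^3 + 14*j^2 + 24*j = j*(j - 6)*(j - 4)*(j + 1)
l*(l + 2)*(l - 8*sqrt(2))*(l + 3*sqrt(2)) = l^4 - 5*sqrt(2)*l^3 + 2*l^3 - 48*l^2 - 10*sqrt(2)*l^2 - 96*l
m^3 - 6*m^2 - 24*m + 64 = (m - 8)*(m - 2)*(m + 4)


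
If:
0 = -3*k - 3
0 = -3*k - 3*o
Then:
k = -1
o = 1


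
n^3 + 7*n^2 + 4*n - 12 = (n - 1)*(n + 2)*(n + 6)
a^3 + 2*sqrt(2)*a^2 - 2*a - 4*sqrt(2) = (a - sqrt(2))*(a + sqrt(2))*(a + 2*sqrt(2))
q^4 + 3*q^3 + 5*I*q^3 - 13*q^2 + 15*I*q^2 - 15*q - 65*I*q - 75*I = (q - 3)*(q + 1)*(q + 5)*(q + 5*I)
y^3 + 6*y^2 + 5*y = y*(y + 1)*(y + 5)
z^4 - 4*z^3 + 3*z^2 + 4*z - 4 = (z - 2)^2*(z - 1)*(z + 1)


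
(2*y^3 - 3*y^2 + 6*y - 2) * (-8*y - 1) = -16*y^4 + 22*y^3 - 45*y^2 + 10*y + 2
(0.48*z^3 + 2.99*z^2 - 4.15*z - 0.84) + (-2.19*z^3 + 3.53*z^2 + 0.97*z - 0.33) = -1.71*z^3 + 6.52*z^2 - 3.18*z - 1.17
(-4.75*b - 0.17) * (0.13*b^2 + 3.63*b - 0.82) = -0.6175*b^3 - 17.2646*b^2 + 3.2779*b + 0.1394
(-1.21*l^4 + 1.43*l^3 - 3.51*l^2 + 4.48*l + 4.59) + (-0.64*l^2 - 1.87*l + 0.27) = -1.21*l^4 + 1.43*l^3 - 4.15*l^2 + 2.61*l + 4.86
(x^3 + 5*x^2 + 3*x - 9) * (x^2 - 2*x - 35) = x^5 + 3*x^4 - 42*x^3 - 190*x^2 - 87*x + 315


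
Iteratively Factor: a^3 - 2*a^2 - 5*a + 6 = (a - 3)*(a^2 + a - 2) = (a - 3)*(a + 2)*(a - 1)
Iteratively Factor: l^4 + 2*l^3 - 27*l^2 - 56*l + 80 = (l + 4)*(l^3 - 2*l^2 - 19*l + 20) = (l + 4)^2*(l^2 - 6*l + 5) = (l - 5)*(l + 4)^2*(l - 1)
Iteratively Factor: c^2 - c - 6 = (c - 3)*(c + 2)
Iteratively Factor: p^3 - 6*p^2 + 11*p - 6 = (p - 3)*(p^2 - 3*p + 2) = (p - 3)*(p - 1)*(p - 2)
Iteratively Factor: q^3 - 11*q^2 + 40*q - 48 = (q - 4)*(q^2 - 7*q + 12) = (q - 4)^2*(q - 3)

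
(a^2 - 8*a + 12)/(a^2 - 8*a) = (a^2 - 8*a + 12)/(a*(a - 8))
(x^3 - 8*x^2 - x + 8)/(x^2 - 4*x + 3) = (x^2 - 7*x - 8)/(x - 3)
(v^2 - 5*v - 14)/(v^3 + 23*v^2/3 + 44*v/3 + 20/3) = 3*(v - 7)/(3*v^2 + 17*v + 10)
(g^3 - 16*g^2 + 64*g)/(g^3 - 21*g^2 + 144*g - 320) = g/(g - 5)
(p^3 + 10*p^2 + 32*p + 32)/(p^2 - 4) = (p^2 + 8*p + 16)/(p - 2)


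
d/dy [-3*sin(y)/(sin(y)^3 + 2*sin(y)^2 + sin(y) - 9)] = 3*(2*sin(y)^3 + 2*sin(y)^2 + 9)*cos(y)/(sin(y)^3 + 2*sin(y)^2 + sin(y) - 9)^2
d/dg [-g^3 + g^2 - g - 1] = -3*g^2 + 2*g - 1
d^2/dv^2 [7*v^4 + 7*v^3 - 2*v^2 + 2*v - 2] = 84*v^2 + 42*v - 4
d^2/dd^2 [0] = 0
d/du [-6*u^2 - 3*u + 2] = -12*u - 3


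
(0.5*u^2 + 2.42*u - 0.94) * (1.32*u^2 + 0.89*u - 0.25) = 0.66*u^4 + 3.6394*u^3 + 0.788*u^2 - 1.4416*u + 0.235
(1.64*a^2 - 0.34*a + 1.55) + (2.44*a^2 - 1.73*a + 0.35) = 4.08*a^2 - 2.07*a + 1.9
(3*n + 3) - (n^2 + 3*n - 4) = 7 - n^2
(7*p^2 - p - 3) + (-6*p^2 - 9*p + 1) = p^2 - 10*p - 2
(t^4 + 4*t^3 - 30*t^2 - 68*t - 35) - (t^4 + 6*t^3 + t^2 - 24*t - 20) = -2*t^3 - 31*t^2 - 44*t - 15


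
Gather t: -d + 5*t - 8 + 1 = -d + 5*t - 7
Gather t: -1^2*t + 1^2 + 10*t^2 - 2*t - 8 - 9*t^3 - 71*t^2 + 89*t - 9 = -9*t^3 - 61*t^2 + 86*t - 16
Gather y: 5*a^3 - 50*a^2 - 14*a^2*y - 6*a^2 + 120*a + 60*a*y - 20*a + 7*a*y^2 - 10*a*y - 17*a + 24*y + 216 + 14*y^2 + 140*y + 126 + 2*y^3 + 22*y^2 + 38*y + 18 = 5*a^3 - 56*a^2 + 83*a + 2*y^3 + y^2*(7*a + 36) + y*(-14*a^2 + 50*a + 202) + 360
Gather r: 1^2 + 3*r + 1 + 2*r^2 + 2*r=2*r^2 + 5*r + 2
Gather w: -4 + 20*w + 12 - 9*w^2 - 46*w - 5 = -9*w^2 - 26*w + 3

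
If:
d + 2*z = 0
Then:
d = -2*z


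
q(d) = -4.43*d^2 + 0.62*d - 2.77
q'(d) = 0.62 - 8.86*d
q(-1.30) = -11.06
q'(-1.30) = 12.14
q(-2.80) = -39.24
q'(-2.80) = 25.43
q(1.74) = -15.10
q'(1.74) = -14.80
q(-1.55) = -14.37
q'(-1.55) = 14.35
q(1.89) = -17.42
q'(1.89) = -16.13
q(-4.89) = -111.73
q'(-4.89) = 43.95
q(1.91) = -17.75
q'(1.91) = -16.30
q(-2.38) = -29.34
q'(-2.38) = 21.71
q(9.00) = -356.02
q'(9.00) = -79.12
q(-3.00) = -44.50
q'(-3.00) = 27.20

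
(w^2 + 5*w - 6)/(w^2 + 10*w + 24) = (w - 1)/(w + 4)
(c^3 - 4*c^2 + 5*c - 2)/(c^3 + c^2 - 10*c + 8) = (c - 1)/(c + 4)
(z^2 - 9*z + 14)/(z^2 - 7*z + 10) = (z - 7)/(z - 5)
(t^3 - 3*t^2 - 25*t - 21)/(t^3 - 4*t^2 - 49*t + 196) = (t^2 + 4*t + 3)/(t^2 + 3*t - 28)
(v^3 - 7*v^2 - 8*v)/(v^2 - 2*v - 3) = v*(v - 8)/(v - 3)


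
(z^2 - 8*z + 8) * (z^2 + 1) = z^4 - 8*z^3 + 9*z^2 - 8*z + 8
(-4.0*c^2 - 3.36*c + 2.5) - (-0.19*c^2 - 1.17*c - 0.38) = -3.81*c^2 - 2.19*c + 2.88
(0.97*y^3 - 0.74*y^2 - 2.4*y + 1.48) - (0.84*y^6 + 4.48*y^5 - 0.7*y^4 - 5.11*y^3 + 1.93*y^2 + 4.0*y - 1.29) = -0.84*y^6 - 4.48*y^5 + 0.7*y^4 + 6.08*y^3 - 2.67*y^2 - 6.4*y + 2.77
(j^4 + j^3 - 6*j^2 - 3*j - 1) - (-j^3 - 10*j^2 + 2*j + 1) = j^4 + 2*j^3 + 4*j^2 - 5*j - 2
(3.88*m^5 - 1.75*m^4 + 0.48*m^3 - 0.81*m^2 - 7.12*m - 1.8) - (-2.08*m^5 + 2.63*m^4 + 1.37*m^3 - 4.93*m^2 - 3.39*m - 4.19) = 5.96*m^5 - 4.38*m^4 - 0.89*m^3 + 4.12*m^2 - 3.73*m + 2.39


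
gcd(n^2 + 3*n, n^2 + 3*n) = n^2 + 3*n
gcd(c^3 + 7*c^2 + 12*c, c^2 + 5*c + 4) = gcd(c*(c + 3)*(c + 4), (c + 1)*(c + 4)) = c + 4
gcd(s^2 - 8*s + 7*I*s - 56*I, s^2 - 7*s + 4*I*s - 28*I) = 1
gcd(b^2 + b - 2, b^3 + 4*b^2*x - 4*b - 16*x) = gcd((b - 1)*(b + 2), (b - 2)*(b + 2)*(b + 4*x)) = b + 2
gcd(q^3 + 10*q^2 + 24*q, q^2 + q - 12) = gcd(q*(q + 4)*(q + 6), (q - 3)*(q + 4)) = q + 4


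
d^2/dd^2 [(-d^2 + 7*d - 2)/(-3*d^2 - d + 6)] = 4*(-33*d^3 + 54*d^2 - 180*d + 16)/(27*d^6 + 27*d^5 - 153*d^4 - 107*d^3 + 306*d^2 + 108*d - 216)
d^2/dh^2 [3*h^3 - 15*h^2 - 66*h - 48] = 18*h - 30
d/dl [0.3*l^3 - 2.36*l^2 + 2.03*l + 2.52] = 0.9*l^2 - 4.72*l + 2.03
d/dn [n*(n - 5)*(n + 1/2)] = 3*n^2 - 9*n - 5/2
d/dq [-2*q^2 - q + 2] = -4*q - 1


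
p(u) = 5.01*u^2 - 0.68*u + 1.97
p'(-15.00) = -150.98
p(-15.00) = 1139.42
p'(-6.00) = -60.80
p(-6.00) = 186.41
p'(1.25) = 11.84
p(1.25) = 8.95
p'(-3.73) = -38.05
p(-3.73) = 74.21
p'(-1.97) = -20.42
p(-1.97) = 22.75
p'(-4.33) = -44.07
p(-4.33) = 98.85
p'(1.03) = 9.64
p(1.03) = 6.58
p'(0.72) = 6.53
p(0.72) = 4.08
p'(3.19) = 31.28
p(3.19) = 50.78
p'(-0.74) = -8.09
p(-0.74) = 5.22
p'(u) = 10.02*u - 0.68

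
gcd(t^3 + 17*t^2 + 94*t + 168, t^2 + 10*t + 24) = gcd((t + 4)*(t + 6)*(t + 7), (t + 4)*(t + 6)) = t^2 + 10*t + 24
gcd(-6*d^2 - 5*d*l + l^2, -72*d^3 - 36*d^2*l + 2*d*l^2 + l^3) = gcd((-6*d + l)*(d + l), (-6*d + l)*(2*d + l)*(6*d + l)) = 6*d - l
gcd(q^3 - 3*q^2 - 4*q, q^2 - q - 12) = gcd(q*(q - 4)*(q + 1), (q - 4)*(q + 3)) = q - 4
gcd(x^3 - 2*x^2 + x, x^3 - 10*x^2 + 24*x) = x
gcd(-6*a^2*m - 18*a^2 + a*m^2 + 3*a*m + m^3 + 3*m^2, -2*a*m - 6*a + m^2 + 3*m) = 2*a*m + 6*a - m^2 - 3*m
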